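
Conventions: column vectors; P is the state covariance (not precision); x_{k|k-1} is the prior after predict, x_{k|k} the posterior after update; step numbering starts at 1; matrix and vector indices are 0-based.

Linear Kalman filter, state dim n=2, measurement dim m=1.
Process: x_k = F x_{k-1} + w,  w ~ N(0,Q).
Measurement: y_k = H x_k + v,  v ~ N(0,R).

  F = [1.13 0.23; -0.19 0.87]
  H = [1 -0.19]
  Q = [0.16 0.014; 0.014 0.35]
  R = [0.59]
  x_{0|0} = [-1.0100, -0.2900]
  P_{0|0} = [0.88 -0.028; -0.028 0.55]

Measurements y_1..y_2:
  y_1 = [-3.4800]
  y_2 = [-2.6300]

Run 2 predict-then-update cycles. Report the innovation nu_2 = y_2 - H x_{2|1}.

step 1: x^-=[-1.2080, -0.0604]  P^-=[1.2982 -0.0912; -0.0912 0.8073]  S=[1.9520]  K=[0.6739; -0.1253]  nu=[-2.2835]  x^+=[-2.7469, 0.2257]  P^+=[0.4116 0.0736; 0.0736 0.7767]
step 2: x^-=[-3.0521, 0.7183]  P^-=[0.7650 0.1502; 0.1502 0.9284]  S=[1.3314]  K=[0.5531; -0.0197]  nu=[0.5586]  x^+=[-2.7431, 0.7073]  P^+=[0.3576 0.1647; 0.1647 0.9279]

innov = [0.5586]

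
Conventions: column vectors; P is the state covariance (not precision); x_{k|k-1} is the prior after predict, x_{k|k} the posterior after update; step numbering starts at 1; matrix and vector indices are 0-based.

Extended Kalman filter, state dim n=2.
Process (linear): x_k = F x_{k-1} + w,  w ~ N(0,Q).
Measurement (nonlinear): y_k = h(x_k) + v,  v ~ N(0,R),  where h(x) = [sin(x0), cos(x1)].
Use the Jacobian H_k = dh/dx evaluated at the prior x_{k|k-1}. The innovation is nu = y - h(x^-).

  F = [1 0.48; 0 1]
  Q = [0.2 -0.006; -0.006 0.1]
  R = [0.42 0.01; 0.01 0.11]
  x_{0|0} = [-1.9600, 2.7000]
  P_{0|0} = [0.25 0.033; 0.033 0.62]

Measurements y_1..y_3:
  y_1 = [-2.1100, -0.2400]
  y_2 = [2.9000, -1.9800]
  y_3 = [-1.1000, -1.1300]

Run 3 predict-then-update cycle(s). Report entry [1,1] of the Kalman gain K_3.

step 1: x^-=[-0.6640, 2.7000]  P^-=[0.6245 0.3246; 0.3246 0.7200]  H_jac=[0.7875 0.0000; 0.0000 -0.4274]  S=[0.8073 -0.0993; -0.0993 0.2415]  K=[0.5672 -0.3413; 0.1685 -1.2049]  nu=[-1.4937, 0.6641]  x^+=[-1.7380, 1.6482]  P^+=[0.2982 0.0746; 0.0746 0.3062]
step 2: x^-=[-0.9468, 1.6482]  P^-=[0.6403 0.2155; 0.2155 0.4062]  H_jac=[0.5842 0.0000; 0.0000 -0.9970]  S=[0.6386 -0.1155; -0.1155 0.5137]  K=[0.5318 -0.2987; 0.0569 -0.7754]  nu=[3.7116, -1.9027]  x^+=[1.5953, 3.3347]  P^+=[0.3772 0.0276; 0.0276 0.0850]
step 3: x^-=[3.1959, 3.3347]  P^-=[0.6233 0.0624; 0.0624 0.1850]  H_jac=[-0.9985 0.0000; 0.0000 0.1919]  S=[1.0414 -0.0020; -0.0020 0.1168]  K=[-0.5974 0.0925; -0.0593 0.3030]  nu=[-1.0457, -0.1486]  x^+=[3.8069, 3.3517]  P^+=[0.2504 0.0219; 0.0219 0.1705]

K[1,1] = 0.3030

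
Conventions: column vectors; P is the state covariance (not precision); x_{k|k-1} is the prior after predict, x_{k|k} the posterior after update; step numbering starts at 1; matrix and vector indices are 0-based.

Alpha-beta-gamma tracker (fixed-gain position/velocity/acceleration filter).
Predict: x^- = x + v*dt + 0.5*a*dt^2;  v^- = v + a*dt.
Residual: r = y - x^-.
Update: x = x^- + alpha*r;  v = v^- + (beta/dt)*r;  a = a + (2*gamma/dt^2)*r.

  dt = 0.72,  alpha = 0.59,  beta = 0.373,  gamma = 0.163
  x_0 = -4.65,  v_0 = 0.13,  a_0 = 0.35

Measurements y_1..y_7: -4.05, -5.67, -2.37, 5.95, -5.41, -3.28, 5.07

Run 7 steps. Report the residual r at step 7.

resid = 8.3975

step 1: x_pred=-4.4657  r=0.4157  x^+=-4.2204  v^+=0.5973  a^+=0.6114
step 2: x_pred=-3.6319  r=-2.0381  x^+=-4.8344  v^+=-0.0183  a^+=-0.6703
step 3: x_pred=-5.0213  r=2.6513  x^+=-3.4570  v^+=0.8726  a^+=0.9970
step 4: x_pred=-2.5703  r=8.5203  x^+=2.4567  v^+=6.0044  a^+=6.3551
step 5: x_pred=8.4271  r=-13.8371  x^+=0.2632  v^+=3.4117  a^+=-2.3465
step 6: x_pred=2.1114  r=-5.3914  x^+=-1.0695  v^+=-1.0708  a^+=-5.7369
step 7: x_pred=-3.3275  r=8.3975  x^+=1.6270  v^+=-0.8510  a^+=-0.4561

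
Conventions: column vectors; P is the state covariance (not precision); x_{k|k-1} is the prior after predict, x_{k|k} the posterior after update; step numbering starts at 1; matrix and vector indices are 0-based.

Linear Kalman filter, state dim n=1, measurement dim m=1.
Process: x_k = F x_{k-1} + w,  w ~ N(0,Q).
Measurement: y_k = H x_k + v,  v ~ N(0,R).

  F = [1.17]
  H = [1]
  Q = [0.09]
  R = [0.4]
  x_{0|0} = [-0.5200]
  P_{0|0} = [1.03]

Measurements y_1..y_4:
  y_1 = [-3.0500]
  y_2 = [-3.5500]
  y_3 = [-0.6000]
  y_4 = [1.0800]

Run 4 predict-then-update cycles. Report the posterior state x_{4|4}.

x_post = [-0.8512]

step 1: x^-=[-0.6084]  P^-=[1.5000]  S=[1.9000]  K=[0.7895]  nu=[-2.4416]  x^+=[-2.5360]  P^+=[0.3158]
step 2: x^-=[-2.9671]  P^-=[0.5223]  S=[0.9223]  K=[0.5663]  nu=[-0.5829]  x^+=[-3.2972]  P^+=[0.2265]
step 3: x^-=[-3.8577]  P^-=[0.4001]  S=[0.8001]  K=[0.5000]  nu=[3.2577]  x^+=[-2.2287]  P^+=[0.2000]
step 4: x^-=[-2.6076]  P^-=[0.3638]  S=[0.7638]  K=[0.4763]  nu=[3.6876]  x^+=[-0.8512]  P^+=[0.1905]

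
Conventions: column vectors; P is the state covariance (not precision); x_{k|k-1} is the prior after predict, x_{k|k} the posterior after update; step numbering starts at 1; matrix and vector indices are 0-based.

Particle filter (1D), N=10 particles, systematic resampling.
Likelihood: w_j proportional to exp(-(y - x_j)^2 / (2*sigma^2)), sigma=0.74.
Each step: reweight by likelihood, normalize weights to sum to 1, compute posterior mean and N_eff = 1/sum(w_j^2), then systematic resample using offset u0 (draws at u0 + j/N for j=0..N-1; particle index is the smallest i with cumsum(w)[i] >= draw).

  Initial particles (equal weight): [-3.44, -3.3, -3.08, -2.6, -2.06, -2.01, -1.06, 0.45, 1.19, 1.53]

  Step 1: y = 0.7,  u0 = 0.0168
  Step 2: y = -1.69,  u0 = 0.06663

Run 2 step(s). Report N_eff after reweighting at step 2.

step 1: w=[0.0000, 0.0000, 0.0000, 0.0000, 0.0004, 0.0005, 0.0252, 0.4033, 0.3429, 0.2276]  mean=0.9091  Neff=3.0060  idx=[6, 7, 7, 7, 7, 8, 8, 8, 9, 9]
step 2: w=[0.9172, 0.0201, 0.0201, 0.0201, 0.0201, 0.0007, 0.0007, 0.0007, 0.0001, 0.0001]  mean=-0.9333  Neff=1.1863  idx=[0, 0, 0, 0, 0, 0, 0, 0, 0, 3]

N_eff = 1.1863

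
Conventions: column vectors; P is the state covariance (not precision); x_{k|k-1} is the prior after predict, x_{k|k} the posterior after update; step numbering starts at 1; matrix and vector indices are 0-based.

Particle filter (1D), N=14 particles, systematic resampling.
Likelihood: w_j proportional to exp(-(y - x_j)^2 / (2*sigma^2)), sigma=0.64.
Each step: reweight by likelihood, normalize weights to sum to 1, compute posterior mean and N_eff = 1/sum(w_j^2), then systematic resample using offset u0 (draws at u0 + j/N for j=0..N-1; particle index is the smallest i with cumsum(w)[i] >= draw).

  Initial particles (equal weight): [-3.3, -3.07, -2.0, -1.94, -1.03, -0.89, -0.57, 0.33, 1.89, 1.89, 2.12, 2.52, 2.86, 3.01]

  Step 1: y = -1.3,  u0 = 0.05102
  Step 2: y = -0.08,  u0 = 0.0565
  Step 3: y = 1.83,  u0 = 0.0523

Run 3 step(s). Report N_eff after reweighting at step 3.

N_eff = 6.9602

step 1: w=[0.0022, 0.0063, 0.1582, 0.1745, 0.2632, 0.2343, 0.1501, 0.0112, 0.0000, 0.0000, 0.0000, 0.0000, 0.0000, 0.0000]  mean=-1.2429  Neff=4.9419  idx=[2, 2, 3, 3, 3, 4, 4, 4, 5, 5, 5, 5, 6, 6]
step 2: w=[0.0026, 0.0026, 0.0034, 0.0034, 0.0034, 0.0764, 0.0764, 0.0764, 0.1032, 0.1032, 0.1032, 0.1032, 0.1715, 0.1715]  mean=-0.8286  Neff=8.4082  idx=[5, 6, 7, 8, 8, 9, 10, 11, 11, 12, 12, 13, 13, 13]
step 3: w=[0.0087, 0.0087, 0.0087, 0.0227, 0.0227, 0.0227, 0.0227, 0.0227, 0.0227, 0.1675, 0.1675, 0.1675, 0.1675, 0.1675]  mean=-0.6256  Neff=6.9602  idx=[4, 7, 9, 9, 10, 10, 10, 11, 11, 12, 12, 13, 13, 13]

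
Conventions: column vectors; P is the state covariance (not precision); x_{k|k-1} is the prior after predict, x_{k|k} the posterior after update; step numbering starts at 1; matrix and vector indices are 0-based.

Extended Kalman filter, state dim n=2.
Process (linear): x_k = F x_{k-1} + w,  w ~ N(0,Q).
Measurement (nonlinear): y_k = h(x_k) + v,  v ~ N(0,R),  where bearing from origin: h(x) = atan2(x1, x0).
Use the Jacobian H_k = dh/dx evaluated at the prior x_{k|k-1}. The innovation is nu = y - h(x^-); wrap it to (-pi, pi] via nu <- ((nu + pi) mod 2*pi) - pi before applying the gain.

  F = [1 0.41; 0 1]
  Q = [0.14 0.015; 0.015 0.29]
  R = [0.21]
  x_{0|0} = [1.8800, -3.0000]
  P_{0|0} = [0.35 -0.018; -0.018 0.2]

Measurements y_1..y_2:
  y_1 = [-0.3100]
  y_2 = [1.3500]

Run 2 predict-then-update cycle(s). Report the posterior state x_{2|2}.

step 1: x^-=[0.6500, -3.0000]  P^-=[0.5089 0.0790; 0.0790 0.4900]  H_jac=[0.3184 0.0690]  S=[0.2674]  K=[0.6263; 0.2205]  nu=[1.0474]  x^+=[1.3060, -2.7691]  P^+=[0.4040 0.0421; 0.0421 0.4770]
step 2: x^-=[0.1707, -2.7691]  P^-=[0.6587 0.2526; 0.2526 0.7670]  H_jac=[0.3598 0.0222]  S=[0.2997]  K=[0.8095; 0.3601]  nu=[2.8592]  x^+=[2.4852, -1.7395]  P^+=[0.4623 0.1653; 0.1653 0.7281]

x_post = [2.4852, -1.7395]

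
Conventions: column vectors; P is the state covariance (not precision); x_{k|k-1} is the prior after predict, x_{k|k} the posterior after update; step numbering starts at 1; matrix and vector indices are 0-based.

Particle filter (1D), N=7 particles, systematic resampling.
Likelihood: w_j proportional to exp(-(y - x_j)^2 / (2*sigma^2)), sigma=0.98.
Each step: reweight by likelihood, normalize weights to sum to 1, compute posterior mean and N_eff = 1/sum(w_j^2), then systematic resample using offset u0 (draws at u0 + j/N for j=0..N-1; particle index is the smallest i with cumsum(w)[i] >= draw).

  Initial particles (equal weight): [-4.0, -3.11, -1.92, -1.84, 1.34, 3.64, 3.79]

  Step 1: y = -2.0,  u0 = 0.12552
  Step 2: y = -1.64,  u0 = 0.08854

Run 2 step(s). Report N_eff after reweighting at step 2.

step 1: w=[0.0472, 0.1996, 0.3779, 0.3741, 0.0011, 0.0000, 0.0000]  mean=-2.2222  Neff=3.0785  idx=[1, 2, 2, 2, 3, 3, 3]
step 2: w=[0.0529, 0.1563, 0.1563, 0.1563, 0.1594, 0.1594, 0.1594]  mean=-1.9446  Neff=6.5650  idx=[1, 2, 3, 3, 4, 5, 6]

N_eff = 6.5650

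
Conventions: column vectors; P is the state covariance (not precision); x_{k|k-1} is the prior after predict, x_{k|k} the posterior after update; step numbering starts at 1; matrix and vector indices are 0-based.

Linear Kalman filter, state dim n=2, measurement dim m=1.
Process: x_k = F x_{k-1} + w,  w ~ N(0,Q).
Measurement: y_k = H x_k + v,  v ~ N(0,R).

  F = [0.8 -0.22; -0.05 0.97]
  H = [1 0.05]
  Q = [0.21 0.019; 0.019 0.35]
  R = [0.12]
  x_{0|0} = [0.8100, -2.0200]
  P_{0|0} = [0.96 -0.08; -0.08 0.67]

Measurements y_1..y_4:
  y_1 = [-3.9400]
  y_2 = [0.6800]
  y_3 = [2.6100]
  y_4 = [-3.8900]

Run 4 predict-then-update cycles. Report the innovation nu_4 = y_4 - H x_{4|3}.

step 1: x^-=[1.0924, -1.9999]  P^-=[0.8850 -0.2253; -0.2253 0.9906]  S=[0.9849]  K=[0.8871; -0.1785]  nu=[-4.9324]  x^+=[-3.2831, -1.1195]  P^+=[0.1099 -0.0694; -0.0694 0.9592]
step 2: x^-=[-2.3802, -0.9217]  P^-=[0.3512 -0.2447; -0.2447 1.2595]  S=[0.4499]  K=[0.7535; -0.4039]  nu=[3.1063]  x^+=[-0.0397, -2.1764]  P^+=[0.0958 -0.1078; -0.1078 1.1861]
step 3: x^-=[0.4470, -2.1091]  P^-=[0.3667 -0.3228; -0.3228 1.4767]  S=[0.4581]  K=[0.7652; -0.5434]  nu=[2.2684]  x^+=[2.1828, -3.3419]  P^+=[0.0984 -0.1323; -0.1323 1.3414]
step 4: x^-=[2.4815, -3.3508]  P^-=[0.3845 -0.3753; -0.3753 1.6252]  S=[0.4710]  K=[0.7764; -0.6243]  nu=[-6.2039]  x^+=[-2.3356, 0.5221]  P^+=[0.1005 -0.1470; -0.1470 1.4417]

innov = [-6.2039]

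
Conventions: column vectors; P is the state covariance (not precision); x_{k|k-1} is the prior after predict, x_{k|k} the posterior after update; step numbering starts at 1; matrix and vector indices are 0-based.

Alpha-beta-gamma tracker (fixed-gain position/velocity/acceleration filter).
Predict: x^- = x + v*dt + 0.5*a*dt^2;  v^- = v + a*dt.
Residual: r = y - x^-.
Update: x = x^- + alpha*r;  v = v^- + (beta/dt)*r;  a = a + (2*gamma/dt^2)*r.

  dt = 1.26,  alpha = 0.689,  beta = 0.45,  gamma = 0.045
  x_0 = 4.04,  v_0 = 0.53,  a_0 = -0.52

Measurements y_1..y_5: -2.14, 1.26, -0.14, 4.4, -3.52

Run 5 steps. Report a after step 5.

a_post = -0.3705

step 1: x_pred=4.2950  r=-6.4350  x^+=-0.1387  v^+=-2.4234  a^+=-0.8848
step 2: x_pred=-3.8946  r=5.1546  x^+=-0.3431  v^+=-1.6973  a^+=-0.5926
step 3: x_pred=-2.9521  r=2.8121  x^+=-1.0146  v^+=-1.4397  a^+=-0.4332
step 4: x_pred=-3.1724  r=7.5724  x^+=2.0450  v^+=0.7190  a^+=-0.0039
step 5: x_pred=2.9478  r=-6.4678  x^+=-1.5085  v^+=-1.5959  a^+=-0.3705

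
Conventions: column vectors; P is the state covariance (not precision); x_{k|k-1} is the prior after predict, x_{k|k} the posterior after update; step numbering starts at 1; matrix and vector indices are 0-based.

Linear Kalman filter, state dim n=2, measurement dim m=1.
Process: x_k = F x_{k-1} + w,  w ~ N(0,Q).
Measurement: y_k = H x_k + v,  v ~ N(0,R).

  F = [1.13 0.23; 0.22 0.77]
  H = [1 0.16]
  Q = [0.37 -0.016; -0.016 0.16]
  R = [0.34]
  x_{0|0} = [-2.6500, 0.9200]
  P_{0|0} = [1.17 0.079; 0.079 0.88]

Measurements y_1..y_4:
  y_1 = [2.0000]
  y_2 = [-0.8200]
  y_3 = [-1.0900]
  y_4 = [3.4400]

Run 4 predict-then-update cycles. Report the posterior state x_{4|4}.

step 1: x^-=[-2.7829, 0.1254]  P^-=[1.9516 0.5034; 0.5034 0.7651]  S=[2.4723]  K=[0.8220; 0.2532]  nu=[4.7628]  x^+=[1.1320, 1.3311]  P^+=[0.2812 -0.0110; -0.0110 0.6067]
step 2: x^-=[1.5853, 1.2740]  P^-=[0.7555 0.1512; 0.1512 0.5296]  S=[1.1574]  K=[0.6736; 0.2039]  nu=[-2.6092]  x^+=[-0.1723, 0.7421]  P^+=[0.2303 -0.0077; -0.0077 0.4815]
step 3: x^-=[-0.0240, 0.5335]  P^-=[0.6855 0.1194; 0.1194 0.4540]  S=[1.0753]  K=[0.6552; 0.1786]  nu=[-1.1514]  x^+=[-0.7784, 0.3279]  P^+=[0.2238 -0.0064; -0.0064 0.4197]
step 4: x^-=[-0.8042, 0.0812]  P^-=[0.6746 0.1080; 0.1080 0.4175]  S=[1.0599]  K=[0.6528; 0.1650]  nu=[4.2312]  x^+=[1.9580, 0.7792]  P^+=[0.2229 -0.0061; -0.0061 0.3887]

x_post = [1.9580, 0.7792]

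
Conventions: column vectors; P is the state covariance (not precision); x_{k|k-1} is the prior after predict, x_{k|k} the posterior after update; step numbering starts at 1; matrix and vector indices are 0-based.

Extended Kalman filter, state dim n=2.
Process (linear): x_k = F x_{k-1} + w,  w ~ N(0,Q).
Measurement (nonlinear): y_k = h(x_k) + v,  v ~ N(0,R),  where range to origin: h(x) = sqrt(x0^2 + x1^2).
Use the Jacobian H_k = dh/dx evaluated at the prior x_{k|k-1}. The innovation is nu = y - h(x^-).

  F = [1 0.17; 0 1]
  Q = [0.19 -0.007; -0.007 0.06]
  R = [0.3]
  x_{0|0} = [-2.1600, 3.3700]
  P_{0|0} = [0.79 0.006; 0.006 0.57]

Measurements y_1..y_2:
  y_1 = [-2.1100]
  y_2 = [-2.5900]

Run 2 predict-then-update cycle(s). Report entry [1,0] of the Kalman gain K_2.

step 1: x^-=[-1.5871, 3.3700]  P^-=[0.9985 0.0959; 0.0959 0.6300]  H_jac=[-0.4261 0.9047]  S=[0.9230]  K=[-0.3669; 0.5733]  nu=[-5.8350]  x^+=[0.5540, 0.0250]  P^+=[0.8742 0.2900; 0.2900 0.3267]
step 2: x^-=[0.5582, 0.0250]  P^-=[1.1723 0.3386; 0.3386 0.3867]  H_jac=[0.9990 0.0448]  S=[1.5010]  K=[0.7903; 0.2369]  nu=[-3.1488]  x^+=[-1.9303, -0.7209]  P^+=[0.2348 0.0576; 0.0576 0.3025]

K[1,0] = 0.2369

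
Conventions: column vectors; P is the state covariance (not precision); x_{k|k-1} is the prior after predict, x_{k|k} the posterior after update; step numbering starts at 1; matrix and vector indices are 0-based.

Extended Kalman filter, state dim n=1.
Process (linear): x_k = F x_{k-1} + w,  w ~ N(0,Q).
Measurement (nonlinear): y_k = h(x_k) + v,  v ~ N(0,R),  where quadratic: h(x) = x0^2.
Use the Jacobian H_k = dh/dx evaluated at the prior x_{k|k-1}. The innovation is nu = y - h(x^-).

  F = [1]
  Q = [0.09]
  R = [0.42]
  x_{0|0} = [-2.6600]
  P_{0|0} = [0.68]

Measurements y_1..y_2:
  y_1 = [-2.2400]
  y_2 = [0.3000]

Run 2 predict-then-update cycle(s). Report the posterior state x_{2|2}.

step 1: x^-=[-2.6600]  P^-=[0.7700]  H_jac=[-5.3200]  S=[22.2128]  K=[-0.1844]  nu=[-9.3156]  x^+=[-0.9421]  P^+=[0.0146]
step 2: x^-=[-0.9421]  P^-=[0.1046]  H_jac=[-1.8841]  S=[0.7912]  K=[-0.2490]  nu=[-0.5875]  x^+=[-0.7958]  P^+=[0.0555]

x_post = [-0.7958]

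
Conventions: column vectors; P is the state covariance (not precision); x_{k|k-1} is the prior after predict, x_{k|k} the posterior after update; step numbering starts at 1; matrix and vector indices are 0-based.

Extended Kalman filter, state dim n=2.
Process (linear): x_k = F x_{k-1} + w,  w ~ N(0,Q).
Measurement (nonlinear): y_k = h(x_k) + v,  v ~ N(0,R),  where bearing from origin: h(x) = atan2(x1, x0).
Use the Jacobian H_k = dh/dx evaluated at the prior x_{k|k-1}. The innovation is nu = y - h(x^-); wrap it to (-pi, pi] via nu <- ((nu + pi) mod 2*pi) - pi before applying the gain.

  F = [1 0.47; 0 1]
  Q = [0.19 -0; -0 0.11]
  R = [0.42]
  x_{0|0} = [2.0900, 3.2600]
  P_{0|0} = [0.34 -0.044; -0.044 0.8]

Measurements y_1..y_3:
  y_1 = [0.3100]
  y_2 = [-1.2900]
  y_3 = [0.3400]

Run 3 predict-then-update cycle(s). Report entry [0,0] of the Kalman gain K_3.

step 1: x^-=[3.6222, 3.2600]  P^-=[0.6654 0.3320; 0.3320 0.9100]  H_jac=[-0.1373 0.1525]  S=[0.4398]  K=[-0.0925; 0.2120]  nu=[-0.4228]  x^+=[3.6613, 3.1704]  P^+=[0.6616 0.3406; 0.3406 0.8902]
step 2: x^-=[5.1514, 3.1704]  P^-=[1.3684 0.7590; 0.7590 1.0002]  H_jac=[-0.0867 0.1408]  S=[0.4316]  K=[-0.0271; 0.1739]  nu=[-1.8417]  x^+=[5.2014, 2.8501]  P^+=[1.3681 0.7611; 0.7611 0.9872]
step 3: x^-=[6.5409, 2.8501]  P^-=[2.4916 1.2251; 1.2251 1.0972]  H_jac=[-0.0560 0.1285]  S=[0.4283]  K=[0.0418; 0.1690]  nu=[-0.0709]  x^+=[6.5379, 2.8381]  P^+=[2.4909 1.2220; 1.2220 1.0850]

K[0,0] = 0.0418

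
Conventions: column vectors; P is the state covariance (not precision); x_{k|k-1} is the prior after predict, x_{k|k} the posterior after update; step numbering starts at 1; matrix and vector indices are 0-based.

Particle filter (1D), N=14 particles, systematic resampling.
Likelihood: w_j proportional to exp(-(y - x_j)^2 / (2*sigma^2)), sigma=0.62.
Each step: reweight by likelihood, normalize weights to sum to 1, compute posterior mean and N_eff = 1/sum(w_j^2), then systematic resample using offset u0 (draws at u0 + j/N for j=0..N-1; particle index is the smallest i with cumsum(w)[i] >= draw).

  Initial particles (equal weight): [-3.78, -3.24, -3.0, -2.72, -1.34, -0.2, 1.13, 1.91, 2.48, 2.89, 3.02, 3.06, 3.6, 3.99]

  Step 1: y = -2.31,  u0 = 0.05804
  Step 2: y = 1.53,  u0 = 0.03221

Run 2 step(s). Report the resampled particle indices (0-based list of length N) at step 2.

step 1: w=[0.0297, 0.1604, 0.2660, 0.3971, 0.1453, 0.0015, 0.0000, 0.0000, 0.0000, 0.0000, 0.0000, 0.0000, 0.0000, 0.0000]  mean=-2.7051  Neff=3.6214  idx=[1, 1, 2, 2, 2, 2, 3, 3, 3, 3, 3, 3, 4, 4]
step 2: w=[0.0000, 0.0000, 0.0000, 0.0000, 0.0000, 0.0000, 0.0000, 0.0000, 0.0000, 0.0000, 0.0000, 0.0000, 0.5000, 0.5000]  mean=-1.3400  Neff=2.0000  idx=[12, 12, 12, 12, 12, 12, 12, 13, 13, 13, 13, 13, 13, 13]

resampled_idx = [12, 12, 12, 12, 12, 12, 12, 13, 13, 13, 13, 13, 13, 13]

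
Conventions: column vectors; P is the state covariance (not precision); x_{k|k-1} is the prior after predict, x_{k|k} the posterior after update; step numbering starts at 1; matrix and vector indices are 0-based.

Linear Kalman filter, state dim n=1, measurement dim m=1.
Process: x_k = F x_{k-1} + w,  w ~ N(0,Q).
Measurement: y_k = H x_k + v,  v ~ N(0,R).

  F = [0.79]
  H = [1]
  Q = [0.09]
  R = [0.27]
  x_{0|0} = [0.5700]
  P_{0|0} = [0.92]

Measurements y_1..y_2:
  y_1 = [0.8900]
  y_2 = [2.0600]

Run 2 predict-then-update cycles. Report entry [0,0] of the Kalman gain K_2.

step 1: x^-=[0.4503]  P^-=[0.6642]  S=[0.9342]  K=[0.7110]  nu=[0.4397]  x^+=[0.7629]  P^+=[0.1920]
step 2: x^-=[0.6027]  P^-=[0.2098]  S=[0.4798]  K=[0.4373]  nu=[1.4573]  x^+=[1.2399]  P^+=[0.1181]

K[0,0] = 0.4373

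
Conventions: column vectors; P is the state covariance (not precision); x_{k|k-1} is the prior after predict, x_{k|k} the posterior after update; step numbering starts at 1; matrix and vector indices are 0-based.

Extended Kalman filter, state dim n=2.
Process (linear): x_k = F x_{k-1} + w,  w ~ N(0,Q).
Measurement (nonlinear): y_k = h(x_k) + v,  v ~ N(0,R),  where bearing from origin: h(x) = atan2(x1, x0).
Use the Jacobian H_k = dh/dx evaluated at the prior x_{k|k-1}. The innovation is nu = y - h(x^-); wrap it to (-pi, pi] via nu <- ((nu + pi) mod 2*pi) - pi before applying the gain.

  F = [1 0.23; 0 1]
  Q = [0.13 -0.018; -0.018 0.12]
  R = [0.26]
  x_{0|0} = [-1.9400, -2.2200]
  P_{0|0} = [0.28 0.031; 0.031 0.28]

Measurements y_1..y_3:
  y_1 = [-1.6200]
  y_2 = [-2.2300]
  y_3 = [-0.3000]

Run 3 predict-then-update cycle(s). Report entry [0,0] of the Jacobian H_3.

H_jac[0,0] = 0.1437

step 1: x^-=[-2.4506, -2.2200]  P^-=[0.4391 0.0774; 0.0774 0.4000]  H_jac=[0.2030 -0.2241]  S=[0.2911]  K=[0.2466; -0.2539]  nu=[0.7855]  x^+=[-2.2569, -2.4195]  P^+=[0.4214 0.0956; 0.0956 0.3812]
step 2: x^-=[-2.8134, -2.4195]  P^-=[0.6155 0.1653; 0.1653 0.5012]  H_jac=[0.1757 -0.2043]  S=[0.2881]  K=[0.2582; -0.2547]  nu=[0.2013]  x^+=[-2.7614, -2.4708]  P^+=[0.5963 0.1843; 0.1843 0.4825]
step 3: x^-=[-3.3296, -2.4708]  P^-=[0.8366 0.2772; 0.2772 0.6025]  H_jac=[0.1437 -0.1937]  S=[0.2844]  K=[0.2339; -0.2702]  nu=[2.2032]  x^+=[-2.8143, -3.0660]  P^+=[0.8210 0.2952; 0.2952 0.5818]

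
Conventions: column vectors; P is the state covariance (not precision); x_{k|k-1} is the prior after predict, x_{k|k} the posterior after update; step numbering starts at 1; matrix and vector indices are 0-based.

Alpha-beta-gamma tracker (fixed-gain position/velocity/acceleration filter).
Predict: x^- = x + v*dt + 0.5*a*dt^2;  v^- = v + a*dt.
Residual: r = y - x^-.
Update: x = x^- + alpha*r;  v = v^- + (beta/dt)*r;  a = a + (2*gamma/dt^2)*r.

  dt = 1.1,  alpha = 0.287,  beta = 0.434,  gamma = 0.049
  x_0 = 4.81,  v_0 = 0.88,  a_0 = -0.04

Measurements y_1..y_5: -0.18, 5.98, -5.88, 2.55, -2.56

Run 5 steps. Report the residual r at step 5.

resid = 2.6794

step 1: x_pred=5.7538  r=-5.9338  x^+=4.0508  v^+=-1.5052  a^+=-0.5206
step 2: x_pred=2.0802  r=3.8998  x^+=3.1994  v^+=-0.5391  a^+=-0.2047
step 3: x_pred=2.4825  r=-8.3625  x^+=0.0825  v^+=-4.0637  a^+=-0.8820
step 4: x_pred=-4.9213  r=7.4713  x^+=-2.7770  v^+=-2.0862  a^+=-0.2769
step 5: x_pred=-5.2394  r=2.6794  x^+=-4.4704  v^+=-1.3337  a^+=-0.0599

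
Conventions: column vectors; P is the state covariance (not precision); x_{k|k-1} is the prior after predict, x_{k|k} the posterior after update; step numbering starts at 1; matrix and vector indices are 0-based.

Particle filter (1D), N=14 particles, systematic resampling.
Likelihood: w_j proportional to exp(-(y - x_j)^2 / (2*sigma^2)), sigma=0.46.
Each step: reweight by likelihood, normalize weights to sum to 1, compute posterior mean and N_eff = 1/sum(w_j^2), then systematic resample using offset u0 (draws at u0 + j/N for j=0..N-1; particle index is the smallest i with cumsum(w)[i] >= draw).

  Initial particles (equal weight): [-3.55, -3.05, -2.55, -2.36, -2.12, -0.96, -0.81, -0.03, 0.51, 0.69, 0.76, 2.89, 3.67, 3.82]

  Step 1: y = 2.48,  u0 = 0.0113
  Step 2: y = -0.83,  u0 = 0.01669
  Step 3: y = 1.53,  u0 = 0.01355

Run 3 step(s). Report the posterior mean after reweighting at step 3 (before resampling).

post_mean = 2.8900

step 1: w=[0.0000, 0.0000, 0.0000, 0.0000, 0.0000, 0.0000, 0.0000, 0.0000, 0.0001, 0.0007, 0.0013, 0.9293, 0.0487, 0.0199]  mean=2.9418  Neff=1.1542  idx=[11, 11, 11, 11, 11, 11, 11, 11, 11, 11, 11, 11, 11, 12]
step 2: w=[0.0769, 0.0769, 0.0769, 0.0769, 0.0769, 0.0769, 0.0769, 0.0769, 0.0769, 0.0769, 0.0769, 0.0769, 0.0769, 0.0000]  mean=2.8900  Neff=13.0000  idx=[0, 1, 2, 3, 3, 4, 5, 6, 7, 8, 9, 10, 11, 12]
step 3: w=[0.0714, 0.0714, 0.0714, 0.0714, 0.0714, 0.0714, 0.0714, 0.0714, 0.0714, 0.0714, 0.0714, 0.0714, 0.0714, 0.0714]  mean=2.8900  Neff=14.0000  idx=[0, 1, 2, 3, 4, 5, 6, 7, 8, 9, 10, 11, 12, 13]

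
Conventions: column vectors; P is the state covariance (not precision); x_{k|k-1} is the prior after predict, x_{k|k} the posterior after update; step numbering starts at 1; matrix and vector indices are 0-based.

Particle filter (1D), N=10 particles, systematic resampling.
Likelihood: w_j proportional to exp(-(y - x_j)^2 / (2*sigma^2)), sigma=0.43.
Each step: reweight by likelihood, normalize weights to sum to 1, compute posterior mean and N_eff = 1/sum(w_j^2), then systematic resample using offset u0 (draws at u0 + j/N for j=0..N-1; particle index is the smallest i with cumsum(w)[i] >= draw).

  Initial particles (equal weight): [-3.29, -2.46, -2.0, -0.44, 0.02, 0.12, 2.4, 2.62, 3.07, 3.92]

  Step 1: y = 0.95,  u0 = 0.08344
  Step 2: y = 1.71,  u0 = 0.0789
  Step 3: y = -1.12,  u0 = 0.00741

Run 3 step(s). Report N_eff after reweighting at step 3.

step 1: w=[0.0000, 0.0000, 0.0000, 0.0206, 0.3695, 0.5948, 0.0130, 0.0020, 0.0000, 0.0000]  mean=0.1063  Neff=2.0370  idx=[4, 4, 4, 4, 5, 5, 5, 5, 5, 5]
step 2: w=[0.0539, 0.0539, 0.0539, 0.0539, 0.1308, 0.1308, 0.1308, 0.1308, 0.1308, 0.1308]  mean=0.0985  Neff=8.7571  idx=[1, 3, 4, 5, 6, 6, 7, 8, 9, 9]
step 3: w=[0.1612, 0.1612, 0.0847, 0.0847, 0.0847, 0.0847, 0.0847, 0.0847, 0.0847, 0.0847]  mean=0.0878  Neff=9.1436  idx=[0, 0, 1, 1, 3, 4, 5, 6, 7, 8]

N_eff = 9.1436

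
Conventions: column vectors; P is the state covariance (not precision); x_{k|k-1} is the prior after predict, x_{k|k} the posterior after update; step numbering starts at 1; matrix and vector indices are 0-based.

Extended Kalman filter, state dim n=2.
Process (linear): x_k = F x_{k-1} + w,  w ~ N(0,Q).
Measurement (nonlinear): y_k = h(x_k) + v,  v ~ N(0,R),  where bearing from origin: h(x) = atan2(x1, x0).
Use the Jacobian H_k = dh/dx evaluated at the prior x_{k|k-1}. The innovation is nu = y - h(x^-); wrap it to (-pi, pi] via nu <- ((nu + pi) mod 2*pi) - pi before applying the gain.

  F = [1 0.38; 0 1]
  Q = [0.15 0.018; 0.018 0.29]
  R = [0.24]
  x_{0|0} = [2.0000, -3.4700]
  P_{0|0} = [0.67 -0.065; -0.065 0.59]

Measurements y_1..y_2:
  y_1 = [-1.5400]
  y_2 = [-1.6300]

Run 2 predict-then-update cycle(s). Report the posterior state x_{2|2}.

step 1: x^-=[0.6814, -3.4700]  P^-=[0.8558 0.1772; 0.1772 0.8800]  H_jac=[0.2775 0.0545]  S=[0.3139]  K=[0.7874; 0.3094]  nu=[-0.1631]  x^+=[0.5530, -3.5205]  P^+=[0.6612 0.1007; 0.1007 0.8499]
step 2: x^-=[-0.7848, -3.5205]  P^-=[1.0105 0.4417; 0.4417 1.1399]  H_jac=[0.2706 -0.0603]  S=[0.3037]  K=[0.8126; 0.1671]  nu=[0.1601]  x^+=[-0.6547, -3.4937]  P^+=[0.8100 0.4005; 0.4005 1.1315]

x_post = [-0.6547, -3.4937]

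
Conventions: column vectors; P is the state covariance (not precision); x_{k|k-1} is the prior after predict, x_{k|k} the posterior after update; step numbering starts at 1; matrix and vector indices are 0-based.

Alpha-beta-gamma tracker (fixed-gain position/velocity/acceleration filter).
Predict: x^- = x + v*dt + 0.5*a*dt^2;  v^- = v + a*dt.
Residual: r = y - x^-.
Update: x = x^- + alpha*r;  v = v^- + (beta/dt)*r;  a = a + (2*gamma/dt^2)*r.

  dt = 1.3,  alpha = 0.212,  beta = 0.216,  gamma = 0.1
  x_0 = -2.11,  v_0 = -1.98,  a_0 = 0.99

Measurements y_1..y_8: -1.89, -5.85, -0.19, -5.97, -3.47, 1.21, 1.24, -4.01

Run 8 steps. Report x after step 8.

step 1: x_pred=-3.8474  r=1.9574  x^+=-3.4325  v^+=-0.3678  a^+=1.2217
step 2: x_pred=-2.8783  r=-2.9717  x^+=-3.5083  v^+=0.7266  a^+=0.8700
step 3: x_pred=-1.8285  r=1.6385  x^+=-1.4812  v^+=2.1298  a^+=1.0639
step 4: x_pred=2.1866  r=-8.1566  x^+=0.4574  v^+=2.1576  a^+=0.0986
step 5: x_pred=3.3456  r=-6.8156  x^+=1.9007  v^+=1.1534  a^+=-0.7080
step 6: x_pred=2.8018  r=-1.5918  x^+=2.4644  v^+=-0.0315  a^+=-0.8964
step 7: x_pred=1.6660  r=-0.4260  x^+=1.5757  v^+=-1.2675  a^+=-0.9468
step 8: x_pred=-0.8722  r=-3.1378  x^+=-1.5374  v^+=-3.0197  a^+=-1.3181

x_post = -1.5374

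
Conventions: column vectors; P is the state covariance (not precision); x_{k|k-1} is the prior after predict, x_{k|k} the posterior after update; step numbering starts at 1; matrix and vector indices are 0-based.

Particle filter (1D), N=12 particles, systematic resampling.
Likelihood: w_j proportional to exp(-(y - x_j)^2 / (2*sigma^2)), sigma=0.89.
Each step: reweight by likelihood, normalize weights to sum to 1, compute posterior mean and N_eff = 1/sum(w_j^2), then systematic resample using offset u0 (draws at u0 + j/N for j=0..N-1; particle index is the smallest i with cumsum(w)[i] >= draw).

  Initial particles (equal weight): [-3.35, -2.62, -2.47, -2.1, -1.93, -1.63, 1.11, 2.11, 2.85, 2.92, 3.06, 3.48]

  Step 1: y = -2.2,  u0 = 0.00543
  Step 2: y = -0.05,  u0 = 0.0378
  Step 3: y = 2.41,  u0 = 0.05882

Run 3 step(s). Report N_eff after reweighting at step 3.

N_eff = 7.4789

step 1: w=[0.0860, 0.1772, 0.1892, 0.1969, 0.1892, 0.1614, 0.0002, 0.0000, 0.0000, 0.0000, 0.0000, 0.0000]  mean=-2.2610  Neff=5.7085  idx=[0, 1, 1, 1, 2, 2, 3, 3, 4, 4, 5, 5]
step 2: w=[0.0012, 0.0178, 0.0178, 0.0178, 0.0286, 0.0286, 0.0813, 0.0813, 0.1240, 0.1240, 0.2387, 0.2387]  mean=-1.8840  Neff=6.2293  idx=[3, 6, 7, 8, 8, 9, 10, 10, 10, 11, 11, 11]
step 3: w=[0.0005, 0.0117, 0.0117, 0.0302, 0.0302, 0.0302, 0.1476, 0.1476, 0.1476, 0.1476, 0.1476, 0.1476]  mean=-1.6687  Neff=7.4789  idx=[4, 6, 6, 7, 7, 8, 9, 9, 10, 10, 11, 11]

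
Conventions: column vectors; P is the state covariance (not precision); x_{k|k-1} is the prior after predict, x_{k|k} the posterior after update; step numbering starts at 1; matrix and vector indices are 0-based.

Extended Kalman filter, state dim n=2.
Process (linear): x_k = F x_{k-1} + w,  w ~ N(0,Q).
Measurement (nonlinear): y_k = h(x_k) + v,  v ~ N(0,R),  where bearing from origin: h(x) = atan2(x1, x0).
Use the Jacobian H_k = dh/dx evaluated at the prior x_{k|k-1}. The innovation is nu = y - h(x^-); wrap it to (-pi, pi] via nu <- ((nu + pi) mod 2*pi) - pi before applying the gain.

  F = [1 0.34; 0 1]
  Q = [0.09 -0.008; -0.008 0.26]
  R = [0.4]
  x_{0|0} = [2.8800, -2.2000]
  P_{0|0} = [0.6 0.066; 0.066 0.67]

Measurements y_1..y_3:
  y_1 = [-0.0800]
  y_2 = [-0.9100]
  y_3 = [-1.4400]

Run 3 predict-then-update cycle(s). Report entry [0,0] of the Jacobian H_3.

H_jac[0,0] = 0.3875

step 1: x^-=[2.1320, -2.2000]  P^-=[0.8123 0.2858; 0.2858 0.9300]  H_jac=[0.2344 0.2272]  S=[0.5231]  K=[0.4882; 0.5320]  nu=[0.7211]  x^+=[2.4840, -1.8164]  P^+=[0.6877 0.1500; 0.1500 0.7820]
step 2: x^-=[1.8664, -1.8164]  P^-=[0.9701 0.4078; 0.4078 1.0420]  H_jac=[0.2678 0.2752]  S=[0.6086]  K=[0.6113; 0.6506]  nu=[-0.1382]  x^+=[1.7820, -1.9063]  P^+=[0.7427 0.1658; 0.1658 0.7844]
step 3: x^-=[1.1338, -1.9063]  P^-=[1.0361 0.4245; 0.4245 1.0444]  H_jac=[0.3875 0.2305]  S=[0.6869]  K=[0.7269; 0.5899]  nu=[-0.4058]  x^+=[0.8388, -2.1457]  P^+=[0.6731 0.1299; 0.1299 0.8054]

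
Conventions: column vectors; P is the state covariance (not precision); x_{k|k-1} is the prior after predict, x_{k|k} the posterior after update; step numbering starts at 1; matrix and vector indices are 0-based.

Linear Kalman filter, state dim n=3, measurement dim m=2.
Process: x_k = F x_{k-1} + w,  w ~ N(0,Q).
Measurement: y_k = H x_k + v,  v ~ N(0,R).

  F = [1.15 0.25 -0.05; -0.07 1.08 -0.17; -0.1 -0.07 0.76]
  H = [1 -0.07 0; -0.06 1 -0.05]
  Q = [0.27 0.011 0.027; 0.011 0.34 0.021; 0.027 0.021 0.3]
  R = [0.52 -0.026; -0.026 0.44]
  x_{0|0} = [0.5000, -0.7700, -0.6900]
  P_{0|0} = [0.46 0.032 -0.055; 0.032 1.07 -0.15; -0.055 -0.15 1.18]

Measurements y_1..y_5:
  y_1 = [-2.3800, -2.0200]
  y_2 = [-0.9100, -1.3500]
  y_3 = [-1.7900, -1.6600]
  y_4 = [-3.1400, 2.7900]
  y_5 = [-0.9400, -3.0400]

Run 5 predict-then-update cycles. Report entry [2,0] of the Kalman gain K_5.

step 1: x^-=[0.4170, -0.7493, -0.5205]  P^-=[0.9767 0.3371 -0.1702; 0.3371 1.6733 -0.3353; -0.1702 -0.3353 1.0162]  S=[1.4577 0.1441; 0.1441 2.1115]  K=[0.6447 0.0919; 0.0732 0.7859; -0.0836 -0.1723]  nu=[-2.8495, -1.2717]  x^+=[-1.5370, -1.9573, -0.0631]  P^+=[0.3358 0.0418 -0.0410; 0.0418 0.3449 -0.0292; -0.0410 -0.0292 0.9391]
step 2: x^-=[-2.2538, -1.9956, 0.2428]  P^-=[0.7675 0.1469 -0.0995; 0.1469 0.7745 -0.1512; -0.0995 -0.1512 0.8574]  S=[1.2707 0.0257; 0.0257 1.2163]  K=[0.5944 0.0745; 0.0601 0.6345; -0.0668 -0.1532]  nu=[1.2041, 0.5225]  x^+=[-1.4992, -1.5917, 0.0823]  P^+=[0.3095 0.0342 -0.0326; 0.0342 0.2783 -0.0265; -0.0326 -0.0265 0.8227]
step 3: x^-=[-2.1261, -1.6281, 0.3239]  P^-=[0.7229 0.1190 -0.0822; 0.1190 0.6937 -0.1286; -0.0822 -0.1286 0.7879]  S=[1.2297 0.0052; 0.0052 1.1364]  K=[0.5808 0.0675; 0.0547 0.6096; -0.0589 -0.1432]  nu=[0.2221, -0.1433]  x^+=[-2.0067, -1.7033, 0.3313]  P^+=[0.3025 0.0313 -0.0287; 0.0313 0.2674 -0.0252; -0.0287 -0.0252 0.7602]
step 4: x^-=[-2.7501, -1.7554, 0.5717]  P^-=[0.7106 0.1116 -0.0747; 0.1116 0.6792 -0.1185; -0.0747 -0.1185 0.7509]  S=[1.2183 -0.0008; -0.0008 1.1216]  K=[0.5769 0.0652; 0.0530 0.6049; -0.0546 -0.1352]  nu=[-0.5127, 4.4090]  x^+=[-2.7584, 0.8844, 0.0038]  P^+=[0.3004 0.0304 -0.0265; 0.0304 0.2654 -0.0233; -0.0265 -0.0233 0.7268]
step 5: x^-=[-2.9512, 1.1476, 0.2168]  P^-=[0.7068 0.1092 -0.0708; 0.1092 0.6754 -0.1124; -0.0708 -0.1124 0.7310]  S=[1.2148 -0.0029; -0.0029 1.1175]  K=[0.5757 0.0644; 0.0524 0.6037; -0.0521 -0.1297]  nu=[2.0916, -4.3538]  x^+=[-2.0277, -1.3712, 0.6723]  P^+=[0.2998 0.0301 -0.0253; 0.0301 0.2650 -0.0218; -0.0253 -0.0218 0.7090]

K[2,0] = -0.0521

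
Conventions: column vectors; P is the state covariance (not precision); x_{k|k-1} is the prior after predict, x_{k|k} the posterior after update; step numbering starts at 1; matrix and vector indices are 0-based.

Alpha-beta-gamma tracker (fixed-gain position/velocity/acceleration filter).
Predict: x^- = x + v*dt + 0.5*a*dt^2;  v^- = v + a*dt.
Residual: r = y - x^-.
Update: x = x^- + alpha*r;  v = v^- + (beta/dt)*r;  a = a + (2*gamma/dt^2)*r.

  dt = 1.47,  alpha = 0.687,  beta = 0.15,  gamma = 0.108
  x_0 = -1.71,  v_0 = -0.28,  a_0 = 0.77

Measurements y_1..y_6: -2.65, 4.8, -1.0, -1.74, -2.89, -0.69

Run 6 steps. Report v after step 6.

step 1: x_pred=-1.2897  r=-1.3603  x^+=-2.2242  v^+=0.7131  a^+=0.6340
step 2: x_pred=-0.4909  r=5.2909  x^+=3.1439  v^+=2.1850  a^+=1.1629
step 3: x_pred=7.6123  r=-8.6123  x^+=1.6957  v^+=3.0156  a^+=0.3020
step 4: x_pred=6.4550  r=-8.1950  x^+=0.8250  v^+=2.6234  a^+=-0.5171
step 5: x_pred=4.1227  r=-7.0127  x^+=-0.6950  v^+=1.1476  a^+=-1.2181
step 6: x_pred=-0.3241  r=-0.3659  x^+=-0.5755  v^+=-0.6803  a^+=-1.2547

v_post = -0.6803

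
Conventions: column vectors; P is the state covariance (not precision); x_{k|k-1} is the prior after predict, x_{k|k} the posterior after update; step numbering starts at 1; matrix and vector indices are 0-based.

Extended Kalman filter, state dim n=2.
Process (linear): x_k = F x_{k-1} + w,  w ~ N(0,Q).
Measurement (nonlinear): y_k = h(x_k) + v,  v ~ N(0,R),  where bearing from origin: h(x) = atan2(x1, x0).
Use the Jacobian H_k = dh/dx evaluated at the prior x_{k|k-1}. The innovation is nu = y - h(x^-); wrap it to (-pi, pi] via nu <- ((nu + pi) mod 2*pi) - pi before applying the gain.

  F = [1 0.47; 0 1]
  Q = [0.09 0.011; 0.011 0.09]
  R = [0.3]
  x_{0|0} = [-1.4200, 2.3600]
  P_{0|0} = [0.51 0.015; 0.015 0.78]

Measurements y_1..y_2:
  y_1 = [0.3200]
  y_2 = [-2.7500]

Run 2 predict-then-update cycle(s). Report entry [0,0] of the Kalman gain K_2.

step 1: x^-=[-0.3108, 2.3600]  P^-=[0.7864 0.3926; 0.3926 0.8700]  H_jac=[-0.4165 -0.0549]  S=[0.4570]  K=[-0.7639; -0.4623]  nu=[-1.3817]  x^+=[0.7447, 2.9987]  P^+=[0.5198 0.2312; 0.2312 0.7724]
step 2: x^-=[2.1541, 2.9987]  P^-=[0.9977 0.6052; 0.6052 0.8624]  H_jac=[-0.2200 0.1580]  S=[0.3277]  K=[-0.3779; 0.0095]  nu=[2.5853]  x^+=[1.1772, 3.0234]  P^+=[0.9509 0.6064; 0.6064 0.8623]

K[0,0] = -0.3779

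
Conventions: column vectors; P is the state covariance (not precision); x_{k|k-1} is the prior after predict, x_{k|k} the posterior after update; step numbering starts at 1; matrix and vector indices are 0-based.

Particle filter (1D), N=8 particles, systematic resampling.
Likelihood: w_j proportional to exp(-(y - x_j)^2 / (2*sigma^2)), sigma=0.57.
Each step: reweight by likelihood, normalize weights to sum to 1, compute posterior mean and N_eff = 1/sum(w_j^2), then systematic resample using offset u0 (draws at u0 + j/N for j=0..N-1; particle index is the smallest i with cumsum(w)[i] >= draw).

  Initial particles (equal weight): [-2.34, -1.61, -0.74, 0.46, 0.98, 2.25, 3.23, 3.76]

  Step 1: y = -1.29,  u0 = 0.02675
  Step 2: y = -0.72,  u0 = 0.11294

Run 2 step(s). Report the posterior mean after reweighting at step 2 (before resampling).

step 1: w=[0.1095, 0.5101, 0.3749, 0.0054, 0.0002, 0.0000, 0.0000, 0.0000]  mean=-1.3521  Neff=2.4229  idx=[0, 1, 1, 1, 1, 2, 2, 2]
step 2: w=[0.0042, 0.0704, 0.0704, 0.0704, 0.0704, 0.2381, 0.2381, 0.2381]  mean=-0.9917  Neff=5.2667  idx=[2, 4, 5, 5, 6, 6, 7, 7]

post_mean = -0.9917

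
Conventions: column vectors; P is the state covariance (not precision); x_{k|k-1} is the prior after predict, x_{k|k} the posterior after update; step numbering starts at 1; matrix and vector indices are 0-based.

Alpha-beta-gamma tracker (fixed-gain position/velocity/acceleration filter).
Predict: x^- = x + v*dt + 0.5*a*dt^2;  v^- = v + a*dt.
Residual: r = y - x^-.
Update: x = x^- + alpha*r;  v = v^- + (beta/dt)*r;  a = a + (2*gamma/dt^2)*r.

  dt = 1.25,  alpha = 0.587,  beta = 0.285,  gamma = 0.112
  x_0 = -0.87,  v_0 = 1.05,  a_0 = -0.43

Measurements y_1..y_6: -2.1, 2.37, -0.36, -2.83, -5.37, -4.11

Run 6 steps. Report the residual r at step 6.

resid = 4.1737

step 1: x_pred=0.1066  r=-2.2066  x^+=-1.1887  v^+=0.0094  a^+=-0.7463
step 2: x_pred=-1.7600  r=4.1300  x^+=0.6643  v^+=0.0181  a^+=-0.1543
step 3: x_pred=0.5665  r=-0.9265  x^+=0.0226  v^+=-0.3859  a^+=-0.2871
step 4: x_pred=-0.6840  r=-2.1460  x^+=-1.9437  v^+=-1.2340  a^+=-0.5947
step 5: x_pred=-3.9509  r=-1.4191  x^+=-4.7839  v^+=-2.3010  a^+=-0.7982
step 6: x_pred=-8.2837  r=4.1737  x^+=-5.8337  v^+=-2.3471  a^+=-0.1998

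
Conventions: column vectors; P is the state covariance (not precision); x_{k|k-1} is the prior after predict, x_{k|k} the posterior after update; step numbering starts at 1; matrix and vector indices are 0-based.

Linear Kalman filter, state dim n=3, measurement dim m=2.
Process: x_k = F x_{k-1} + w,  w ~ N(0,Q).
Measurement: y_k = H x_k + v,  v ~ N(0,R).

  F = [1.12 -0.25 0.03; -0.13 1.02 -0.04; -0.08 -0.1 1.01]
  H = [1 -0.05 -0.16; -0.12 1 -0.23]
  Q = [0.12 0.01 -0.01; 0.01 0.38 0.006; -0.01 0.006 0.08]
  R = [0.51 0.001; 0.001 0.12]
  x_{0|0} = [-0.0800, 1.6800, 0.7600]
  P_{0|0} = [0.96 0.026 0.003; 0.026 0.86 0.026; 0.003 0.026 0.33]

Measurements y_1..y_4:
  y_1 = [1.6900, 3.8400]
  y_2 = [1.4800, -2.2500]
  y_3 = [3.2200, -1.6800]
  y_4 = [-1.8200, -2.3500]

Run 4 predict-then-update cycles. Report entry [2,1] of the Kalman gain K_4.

step 1: x^-=[-0.4868, 1.6936, 0.6060]  P^-=[1.3635 -0.3180 -0.0702; -0.3180 1.2825 -0.0603; -0.0702 -0.0603 0.4261]  S=[1.9409 -0.5072; -0.5072 1.5449]  K=[0.6976 -0.0723; 0.0370 0.8760; -0.1040 -0.1312]  nu=[2.3584, 2.2274]  x^+=[0.9975, 3.7321, 0.0685]  P^+=[0.3598 0.0383 0.0134; 0.0383 0.1272 0.0760; 0.0134 0.0760 0.3923]
step 2: x^-=[0.1862, 3.6743, -0.3838]  P^-=[0.5579 -0.0279 -0.0350; -0.0279 0.5029 0.0552; -0.0350 0.0552 0.4669]  S=[1.0960 -0.1028; -0.1028 0.6350]  K=[0.5104 -0.0541; 0.0167 0.7799; -0.1114 -0.0936]  nu=[1.4161, -5.9903]  x^+=[1.2328, -0.9740, 0.0195]  P^+=[0.2649 0.0304 0.0198; 0.0304 0.1190 0.0945; 0.0198 0.0945 0.4499]
step 3: x^-=[1.6249, -1.1545, 0.0184]  P^-=[0.4431 -0.0209 -0.0217; -0.0209 0.4934 0.0715; -0.0217 0.0715 0.5200]  S=[0.9778 -0.0848; -0.0848 0.6182]  K=[0.4535 -0.0495; 0.0090 0.7768; -0.1187 -0.0898]  nu=[1.5404, -0.3263]  x^+=[2.3395, -1.3940, -0.1352]  P^+=[0.2367 0.0287 0.0252; 0.0287 0.1215 0.1078; 0.0252 0.1078 0.5030]
step 4: x^-=[2.9647, -1.7207, -0.1843]  P^-=[0.4089 -0.0192 -0.0146; -0.0192 0.4950 0.0821; -0.0146 0.0821 0.5705]  S=[0.9427 -0.0802; -0.0802 0.6171]  K=[0.4331 -0.0488; 0.0055 0.7760; -0.1246 -0.0930]  nu=[-4.9002, -0.3160]  x^+=[0.8576, -1.9929, 0.4557]  P^+=[0.2272 0.0289 0.0307; 0.0289 0.1241 0.1194; 0.0307 0.1194 0.5523]

K[2,1] = -0.0930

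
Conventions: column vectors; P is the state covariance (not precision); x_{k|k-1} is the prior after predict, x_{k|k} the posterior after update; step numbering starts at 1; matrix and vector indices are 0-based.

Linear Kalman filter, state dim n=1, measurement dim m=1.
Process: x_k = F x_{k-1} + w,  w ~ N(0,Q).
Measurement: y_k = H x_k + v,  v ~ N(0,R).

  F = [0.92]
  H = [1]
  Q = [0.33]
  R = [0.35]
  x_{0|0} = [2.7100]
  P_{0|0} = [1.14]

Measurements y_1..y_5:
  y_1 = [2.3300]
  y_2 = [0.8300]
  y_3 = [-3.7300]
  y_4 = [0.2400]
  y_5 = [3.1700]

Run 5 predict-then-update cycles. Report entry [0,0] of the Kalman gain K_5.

K[0,0] = 0.5907

step 1: x^-=[2.4932]  P^-=[1.2949]  S=[1.6449]  K=[0.7872]  nu=[-0.1632]  x^+=[2.3647]  P^+=[0.2755]
step 2: x^-=[2.1755]  P^-=[0.5632]  S=[0.9132]  K=[0.6167]  nu=[-1.3455]  x^+=[1.3457]  P^+=[0.2159]
step 3: x^-=[1.2380]  P^-=[0.5127]  S=[0.8627]  K=[0.5943]  nu=[-4.9680]  x^+=[-1.7145]  P^+=[0.2080]
step 4: x^-=[-1.5773]  P^-=[0.5061]  S=[0.8561]  K=[0.5911]  nu=[1.8173]  x^+=[-0.5030]  P^+=[0.2069]
step 5: x^-=[-0.4628]  P^-=[0.5051]  S=[0.8551]  K=[0.5907]  nu=[3.6328]  x^+=[1.6831]  P^+=[0.2067]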